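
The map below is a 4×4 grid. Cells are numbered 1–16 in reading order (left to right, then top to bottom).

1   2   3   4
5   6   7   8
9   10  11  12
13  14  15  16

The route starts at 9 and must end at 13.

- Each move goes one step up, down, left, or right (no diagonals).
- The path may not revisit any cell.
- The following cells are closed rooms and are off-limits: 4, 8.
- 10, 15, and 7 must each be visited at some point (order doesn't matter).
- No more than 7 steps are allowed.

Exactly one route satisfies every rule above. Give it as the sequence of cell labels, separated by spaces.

The 7-move cap with required stops at 10, 15, 7 leaves no slack for detours.
Route from 9: right to 10, up to 6, right to 7, 2× down (reaching 15), 2× left (reaching 13) — 7 moves in all.
Check: all required cells visited; 7 ≤ 7 moves.

9 10 6 7 11 15 14 13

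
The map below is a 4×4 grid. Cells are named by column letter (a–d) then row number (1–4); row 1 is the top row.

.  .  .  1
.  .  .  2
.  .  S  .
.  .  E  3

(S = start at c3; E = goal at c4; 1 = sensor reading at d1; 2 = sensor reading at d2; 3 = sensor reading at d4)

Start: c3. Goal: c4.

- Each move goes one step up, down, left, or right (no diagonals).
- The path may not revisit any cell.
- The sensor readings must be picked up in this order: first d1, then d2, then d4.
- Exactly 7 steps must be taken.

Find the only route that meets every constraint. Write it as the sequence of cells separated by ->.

The waypoints must appear in the order d1, d2, d4, with no cell reused.
Route from c3: up 2 to c1, right 1 to d1, down 3 to d4, left 1 to c4 — 7 moves in all.
Check: order respected (1 at step 3, 2 at step 4, 3 at step 6); 7 moves as required.

c3 -> c2 -> c1 -> d1 -> d2 -> d3 -> d4 -> c4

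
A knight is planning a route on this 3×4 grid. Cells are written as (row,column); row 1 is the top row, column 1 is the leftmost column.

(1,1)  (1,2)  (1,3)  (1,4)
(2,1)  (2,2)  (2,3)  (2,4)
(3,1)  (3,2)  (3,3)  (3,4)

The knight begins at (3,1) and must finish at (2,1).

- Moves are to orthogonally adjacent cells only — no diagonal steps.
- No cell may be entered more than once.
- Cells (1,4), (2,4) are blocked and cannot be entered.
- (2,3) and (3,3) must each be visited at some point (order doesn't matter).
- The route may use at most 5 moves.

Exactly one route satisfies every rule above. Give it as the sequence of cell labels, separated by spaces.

(3,1) (3,2) (3,3) (2,3) (2,2) (2,1)

Any route must reach (2,3) and (3,3) and still end at (2,1) within 5 moves, so the order of the required stops is forced.
Route from (3,1): 2× right (reaching (3,3)), up to (2,3), 2× left (reaching (2,1)) — 5 moves in all.
Check: all required cells visited; 5 ≤ 5 moves.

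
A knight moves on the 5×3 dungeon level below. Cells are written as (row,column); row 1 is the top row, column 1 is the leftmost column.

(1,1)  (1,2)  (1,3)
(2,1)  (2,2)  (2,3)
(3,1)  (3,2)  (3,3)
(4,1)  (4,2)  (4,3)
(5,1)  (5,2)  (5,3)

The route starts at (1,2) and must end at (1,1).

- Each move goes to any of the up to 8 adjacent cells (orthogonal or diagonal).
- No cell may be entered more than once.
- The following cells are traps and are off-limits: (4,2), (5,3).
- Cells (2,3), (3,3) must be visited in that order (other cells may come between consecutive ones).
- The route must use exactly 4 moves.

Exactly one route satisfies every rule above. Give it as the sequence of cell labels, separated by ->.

(1,2) -> (2,3) -> (3,3) -> (2,2) -> (1,1)

The waypoints must appear in the order (2,3), (3,3), with no cell reused.
Route from (1,2): down-right to (2,3), down to (3,3), 2× up-left (reaching (1,1)) — 4 moves in all.
Check: order respected ((2,3) at step 1, (3,3) at step 2); 4 moves as required.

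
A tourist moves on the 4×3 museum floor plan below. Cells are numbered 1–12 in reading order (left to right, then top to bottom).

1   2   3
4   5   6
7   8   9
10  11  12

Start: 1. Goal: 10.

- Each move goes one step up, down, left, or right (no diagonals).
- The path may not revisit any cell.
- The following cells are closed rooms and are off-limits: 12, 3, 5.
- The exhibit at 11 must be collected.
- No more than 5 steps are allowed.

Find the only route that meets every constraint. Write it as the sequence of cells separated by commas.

The budget equals the shortest possible length, so every move has to be on a shortest route through the required cells.
Route from 1: down 2 to 7, right 1 to 8, down 1 to 11, left 1 to 10 — 5 moves in all.
Check: all required cells visited; 5 ≤ 5 moves.

1, 4, 7, 8, 11, 10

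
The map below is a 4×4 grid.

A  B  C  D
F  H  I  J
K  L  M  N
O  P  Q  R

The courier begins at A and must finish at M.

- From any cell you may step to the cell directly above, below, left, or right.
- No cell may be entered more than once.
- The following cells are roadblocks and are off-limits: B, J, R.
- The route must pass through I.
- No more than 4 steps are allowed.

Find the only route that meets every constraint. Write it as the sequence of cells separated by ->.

A -> F -> H -> I -> M

Any route must reach I and still end at M within 4 moves, so the order of the required stops is forced.
Route from A: down 1 to F, right 2 to I, down 1 to M — 4 moves in all.
Check: all required cells visited; 4 ≤ 4 moves.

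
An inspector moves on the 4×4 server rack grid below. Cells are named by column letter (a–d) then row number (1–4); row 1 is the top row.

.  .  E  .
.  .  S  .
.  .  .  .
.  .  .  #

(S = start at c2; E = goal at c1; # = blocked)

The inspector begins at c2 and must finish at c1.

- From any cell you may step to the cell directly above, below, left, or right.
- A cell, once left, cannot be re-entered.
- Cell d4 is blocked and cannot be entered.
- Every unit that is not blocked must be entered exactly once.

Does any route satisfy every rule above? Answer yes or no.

no

Colour the cells like a checkerboard: each orthogonal step flips colour, so a Hamiltonian route alternates colours. Here there are 7 cells of one colour and 8 of the other, with start on the opposite colour to the goal — the counts and endpoints can't be arranged into an alternating sequence of length 15, so no Hamiltonian route exists.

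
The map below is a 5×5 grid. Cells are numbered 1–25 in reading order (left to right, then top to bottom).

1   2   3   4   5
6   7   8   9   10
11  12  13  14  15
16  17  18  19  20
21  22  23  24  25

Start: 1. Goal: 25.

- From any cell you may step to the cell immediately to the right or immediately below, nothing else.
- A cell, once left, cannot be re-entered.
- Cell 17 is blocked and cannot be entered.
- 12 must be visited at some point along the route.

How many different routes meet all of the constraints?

A right/down-only route from 1 to 25 makes exactly 4 down-moves and 4 right-moves in some order.
With no other constraints that would be C(8,4) = 70 routes.
Split at 12 and multiply the segment counts (each segment already excludes blocked cells): 1→12: 3; 12→25: 6; product = 18.
That gives 18 routes.

18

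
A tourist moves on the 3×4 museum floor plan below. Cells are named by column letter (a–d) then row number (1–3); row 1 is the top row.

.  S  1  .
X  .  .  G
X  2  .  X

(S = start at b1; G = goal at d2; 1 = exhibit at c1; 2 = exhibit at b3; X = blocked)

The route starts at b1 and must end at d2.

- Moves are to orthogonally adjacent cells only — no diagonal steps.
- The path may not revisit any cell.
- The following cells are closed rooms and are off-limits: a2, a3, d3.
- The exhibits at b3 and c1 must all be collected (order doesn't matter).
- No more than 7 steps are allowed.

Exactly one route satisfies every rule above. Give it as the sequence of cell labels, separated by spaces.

The budget equals the shortest possible length, so every move has to be on a shortest route through the required cells.
Route from b1: down 2 to b3, right 1 to c3, up 2 to c1, right 1 to d1, down 1 to d2 — 7 moves in all.
Check: all required cells visited; 7 ≤ 7 moves.

b1 b2 b3 c3 c2 c1 d1 d2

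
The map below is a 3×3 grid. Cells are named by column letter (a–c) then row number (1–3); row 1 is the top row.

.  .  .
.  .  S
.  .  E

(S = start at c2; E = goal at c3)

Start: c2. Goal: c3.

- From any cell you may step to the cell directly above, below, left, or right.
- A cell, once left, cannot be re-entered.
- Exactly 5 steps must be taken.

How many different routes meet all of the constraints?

2

Need simple routes of exactly 5 moves from c2 to c3 (Manhattan distance 1, so 2 moves are spent on a detour and 2 undoing it).
Enumerating: c2 c1 b1 b2 b3 c3 | c2 b2 a2 a3 b3 c3.
That gives 2 routes.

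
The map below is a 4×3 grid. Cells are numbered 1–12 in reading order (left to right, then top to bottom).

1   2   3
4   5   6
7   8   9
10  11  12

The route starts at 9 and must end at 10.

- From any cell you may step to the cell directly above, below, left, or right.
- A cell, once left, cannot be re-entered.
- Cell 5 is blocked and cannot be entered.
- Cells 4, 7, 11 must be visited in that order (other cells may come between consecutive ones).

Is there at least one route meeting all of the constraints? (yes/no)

One route that works: 9 → 6 → 3 → 2 → 1 → 4 → 7 → 8 → 11 → 10.

yes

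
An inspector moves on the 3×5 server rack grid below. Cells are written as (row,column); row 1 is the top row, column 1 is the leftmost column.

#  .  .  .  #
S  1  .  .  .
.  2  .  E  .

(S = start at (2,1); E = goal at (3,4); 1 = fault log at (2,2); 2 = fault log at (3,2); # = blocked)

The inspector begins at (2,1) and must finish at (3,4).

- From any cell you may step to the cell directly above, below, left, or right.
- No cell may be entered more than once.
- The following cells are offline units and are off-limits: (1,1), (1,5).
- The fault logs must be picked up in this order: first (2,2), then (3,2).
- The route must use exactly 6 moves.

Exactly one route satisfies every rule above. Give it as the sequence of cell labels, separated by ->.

The waypoints must appear in the order (2,2), (3,2), with no cell reused.
Route from (2,1): right to (2,2), down to (3,2), right to (3,3), up to (2,3), right to (2,4), down to (3,4) — 6 moves in all.
Check: order respected (1 at step 1, 2 at step 2); 6 moves as required.

(2,1) -> (2,2) -> (3,2) -> (3,3) -> (2,3) -> (2,4) -> (3,4)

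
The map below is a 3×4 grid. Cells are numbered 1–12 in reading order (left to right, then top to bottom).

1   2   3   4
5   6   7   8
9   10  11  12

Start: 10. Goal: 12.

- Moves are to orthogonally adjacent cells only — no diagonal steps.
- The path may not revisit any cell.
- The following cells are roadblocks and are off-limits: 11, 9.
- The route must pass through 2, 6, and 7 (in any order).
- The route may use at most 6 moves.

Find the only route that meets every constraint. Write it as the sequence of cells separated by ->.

The 6-move cap with required stops at 2, 6, 7 leaves no slack for detours.
Route from 10: 2× up (reaching 2), right to 3, down to 7, right to 8, down to 12 — 6 moves in all.
Check: all required cells visited; 6 ≤ 6 moves.

10 -> 6 -> 2 -> 3 -> 7 -> 8 -> 12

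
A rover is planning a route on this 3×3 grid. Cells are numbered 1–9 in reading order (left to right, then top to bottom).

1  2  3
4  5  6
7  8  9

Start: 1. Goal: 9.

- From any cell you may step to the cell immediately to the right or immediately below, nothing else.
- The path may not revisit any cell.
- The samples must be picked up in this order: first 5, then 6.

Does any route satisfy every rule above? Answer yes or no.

One route that works: 1 → 4 → 5 → 6 → 9.

yes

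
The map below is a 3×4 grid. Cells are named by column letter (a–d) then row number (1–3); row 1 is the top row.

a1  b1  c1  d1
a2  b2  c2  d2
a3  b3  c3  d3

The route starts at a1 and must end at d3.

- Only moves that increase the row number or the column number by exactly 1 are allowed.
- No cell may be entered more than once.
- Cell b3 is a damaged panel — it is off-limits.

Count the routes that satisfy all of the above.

A right/down-only route from a1 to d3 makes exactly 2 down-moves and 3 right-moves in some order.
With no other constraints that would be C(5,2) = 10 routes.
Subtract routes through each blocked cell (inclusion–exclusion for overlaps): − through b3: 3 → 7.
That gives 7 routes.

7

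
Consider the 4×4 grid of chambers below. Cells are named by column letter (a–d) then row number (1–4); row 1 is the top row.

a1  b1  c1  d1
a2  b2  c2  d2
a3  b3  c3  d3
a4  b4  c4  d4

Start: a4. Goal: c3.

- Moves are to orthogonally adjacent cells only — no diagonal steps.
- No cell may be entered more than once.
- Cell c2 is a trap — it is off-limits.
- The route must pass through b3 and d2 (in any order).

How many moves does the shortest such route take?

Any route passes through b3 and d2 in some order between a4 and c3. Summing Manhattan distances along each leg and taking the cheapest ordering (a4 → b3 → d2 → c3) gives a lower bound of 2 + 3 + 2 = 7 moves.
The shortest route satisfying every rule uses 9 moves: a4 → a3 → b3 → b2 → b1 → c1 → d1 → d2 → d3 → c3.
The no-revisit rule (legs can't share cells) pushes the minimum above the 7-move bound; an exhaustive check rules out every length from 7 to 8, leaving 9 as the minimum.

9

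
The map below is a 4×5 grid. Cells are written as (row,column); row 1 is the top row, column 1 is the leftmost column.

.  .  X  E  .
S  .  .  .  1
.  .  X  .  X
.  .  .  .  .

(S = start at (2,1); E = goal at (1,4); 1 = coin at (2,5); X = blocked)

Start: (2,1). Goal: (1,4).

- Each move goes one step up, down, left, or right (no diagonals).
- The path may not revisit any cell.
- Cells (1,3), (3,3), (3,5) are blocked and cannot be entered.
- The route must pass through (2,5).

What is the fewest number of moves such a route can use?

6

Any route passes through (2,5) somewhere between (2,1) and (1,4). Summing Manhattan distances along the two legs ((2,1) → (2,5) → (1,4)) gives a lower bound of 4 + 2 = 6 moves.
A route of 6 moves achieves this: (2,1) → (2,2) → (2,3) → (2,4) → (2,5) → (1,5) → (1,4).
Since 6 matches the lower bound, it is optimal.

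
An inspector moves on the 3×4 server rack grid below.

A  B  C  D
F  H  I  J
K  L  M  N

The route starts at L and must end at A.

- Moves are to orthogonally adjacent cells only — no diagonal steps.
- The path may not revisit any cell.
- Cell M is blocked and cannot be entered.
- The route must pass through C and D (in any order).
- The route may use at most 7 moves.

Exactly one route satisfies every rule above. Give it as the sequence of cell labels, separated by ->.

The budget equals the shortest possible length, so every move has to be on a shortest route through the required cells.
Route from L: up 1 to H, right 2 to J, up 1 to D, left 3 to A — 7 moves in all.
Check: all required cells visited; 7 ≤ 7 moves.

L -> H -> I -> J -> D -> C -> B -> A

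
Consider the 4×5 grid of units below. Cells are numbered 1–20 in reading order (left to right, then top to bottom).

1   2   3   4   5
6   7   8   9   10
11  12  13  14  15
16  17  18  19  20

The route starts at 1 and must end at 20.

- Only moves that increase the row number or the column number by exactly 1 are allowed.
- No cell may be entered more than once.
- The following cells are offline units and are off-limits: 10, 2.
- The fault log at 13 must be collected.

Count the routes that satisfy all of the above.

9

A right/down-only route from 1 to 20 makes exactly 3 down-moves and 4 right-moves in some order.
With no other constraints that would be C(7,3) = 35 routes.
Split at 13 and multiply the segment counts (each segment already excludes blocked cells): 1→13: 3; 13→20: 3; product = 9.
That gives 9 routes.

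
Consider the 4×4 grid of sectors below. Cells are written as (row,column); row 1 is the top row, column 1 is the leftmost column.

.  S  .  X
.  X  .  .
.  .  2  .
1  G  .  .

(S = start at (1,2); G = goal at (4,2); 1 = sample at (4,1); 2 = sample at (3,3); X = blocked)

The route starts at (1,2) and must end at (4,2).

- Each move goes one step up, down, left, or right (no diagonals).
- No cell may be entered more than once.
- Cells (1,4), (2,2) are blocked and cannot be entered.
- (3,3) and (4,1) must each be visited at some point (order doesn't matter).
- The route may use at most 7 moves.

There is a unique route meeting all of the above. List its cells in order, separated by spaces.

(1,2) (1,3) (2,3) (3,3) (3,2) (3,1) (4,1) (4,2)

The 7-move cap with required stops at (3,3), (4,1) leaves no slack for detours.
Route from (1,2): right 1 to (1,3), down 2 to (3,3), left 2 to (3,1), down 1 to (4,1), right 1 to (4,2) — 7 moves in all.
Check: all required cells visited; 7 ≤ 7 moves.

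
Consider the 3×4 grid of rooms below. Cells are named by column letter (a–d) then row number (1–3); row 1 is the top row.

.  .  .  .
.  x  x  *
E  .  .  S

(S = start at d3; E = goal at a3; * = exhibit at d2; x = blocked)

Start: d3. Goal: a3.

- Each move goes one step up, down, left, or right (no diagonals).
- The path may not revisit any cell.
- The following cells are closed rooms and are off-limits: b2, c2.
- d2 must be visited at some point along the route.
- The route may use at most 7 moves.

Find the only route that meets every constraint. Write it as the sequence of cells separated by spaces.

d3 d2 d1 c1 b1 a1 a2 a3

The 7-move cap with required stops at d2 leaves no slack for detours.
Route from d3: 2× up (reaching d1), 3× left (reaching a1), 2× down (reaching a3) — 7 moves in all.
Check: all required cells visited; 7 ≤ 7 moves.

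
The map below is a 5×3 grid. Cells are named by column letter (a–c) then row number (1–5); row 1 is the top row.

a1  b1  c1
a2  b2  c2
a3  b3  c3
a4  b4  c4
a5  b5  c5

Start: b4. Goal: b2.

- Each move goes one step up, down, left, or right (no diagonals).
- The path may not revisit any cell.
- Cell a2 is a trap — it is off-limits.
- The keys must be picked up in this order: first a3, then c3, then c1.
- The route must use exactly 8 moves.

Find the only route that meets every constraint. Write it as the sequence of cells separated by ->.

b4 -> a4 -> a3 -> b3 -> c3 -> c2 -> c1 -> b1 -> b2

The waypoints must appear in the order a3, c3, c1, with no cell reused.
Route from b4: left 1 to a4, up 1 to a3, right 2 to c3, up 2 to c1, left 1 to b1, down 1 to b2 — 8 moves in all.
Check: order respected (a3 at step 2, c3 at step 4, c1 at step 6); 8 moves as required.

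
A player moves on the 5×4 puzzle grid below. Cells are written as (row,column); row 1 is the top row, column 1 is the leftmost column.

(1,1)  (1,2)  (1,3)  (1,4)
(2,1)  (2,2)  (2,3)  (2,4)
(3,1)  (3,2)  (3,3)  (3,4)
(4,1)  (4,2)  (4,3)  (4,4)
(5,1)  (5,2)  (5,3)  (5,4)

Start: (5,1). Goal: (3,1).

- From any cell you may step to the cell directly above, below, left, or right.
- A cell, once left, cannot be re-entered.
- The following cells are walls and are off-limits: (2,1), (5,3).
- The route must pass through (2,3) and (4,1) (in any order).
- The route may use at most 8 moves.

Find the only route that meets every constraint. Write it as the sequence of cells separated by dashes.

The 8-move cap with required stops at (2,3), (4,1) leaves no slack for detours.
Route from (5,1): up to (4,1), 2× right (reaching (4,3)), 2× up (reaching (2,3)), left to (2,2), down to (3,2), left to (3,1) — 8 moves in all.
Check: all required cells visited; 8 ≤ 8 moves.

(5,1) - (4,1) - (4,2) - (4,3) - (3,3) - (2,3) - (2,2) - (3,2) - (3,1)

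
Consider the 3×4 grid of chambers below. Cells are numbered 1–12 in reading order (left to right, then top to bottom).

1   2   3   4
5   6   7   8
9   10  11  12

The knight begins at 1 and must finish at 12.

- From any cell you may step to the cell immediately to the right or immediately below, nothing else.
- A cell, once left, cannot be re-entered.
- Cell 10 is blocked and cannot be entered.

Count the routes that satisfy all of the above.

7

A right/down-only route from 1 to 12 makes exactly 2 down-moves and 3 right-moves in some order.
With no other constraints that would be C(5,2) = 10 routes.
Subtract routes through each blocked cell (inclusion–exclusion for overlaps): − through 10: 3 → 7.
That gives 7 routes.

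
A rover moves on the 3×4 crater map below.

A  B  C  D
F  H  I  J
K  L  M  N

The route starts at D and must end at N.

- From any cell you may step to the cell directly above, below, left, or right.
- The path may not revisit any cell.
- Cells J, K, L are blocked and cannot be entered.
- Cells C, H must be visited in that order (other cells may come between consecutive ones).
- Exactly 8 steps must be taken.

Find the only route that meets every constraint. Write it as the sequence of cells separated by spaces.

D C B A F H I M N

The waypoints must appear in the order C, H, with no cell reused.
Route from D: 3× left (reaching A), down to F, 2× right (reaching I), down to M, right to N — 8 moves in all.
Check: order respected (C at step 1, H at step 5); 8 moves as required.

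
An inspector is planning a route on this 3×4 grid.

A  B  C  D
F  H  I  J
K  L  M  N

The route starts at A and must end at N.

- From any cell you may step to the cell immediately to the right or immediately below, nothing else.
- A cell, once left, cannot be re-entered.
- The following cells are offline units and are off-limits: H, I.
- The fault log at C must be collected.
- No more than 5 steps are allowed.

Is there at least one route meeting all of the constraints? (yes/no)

One route that works: A → B → C → D → J → N.

yes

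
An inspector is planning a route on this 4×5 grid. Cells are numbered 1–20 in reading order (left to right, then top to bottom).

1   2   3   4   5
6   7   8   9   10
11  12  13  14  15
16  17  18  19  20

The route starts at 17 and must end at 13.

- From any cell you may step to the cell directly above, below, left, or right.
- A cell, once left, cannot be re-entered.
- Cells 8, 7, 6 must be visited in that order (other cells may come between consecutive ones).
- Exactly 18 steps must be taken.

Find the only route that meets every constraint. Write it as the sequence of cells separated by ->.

The waypoints must appear in the order 8, 7, 6, with no cell reused.
Route from 17: 3× right (reaching 20), up to 15, left to 14, up to 9, right to 10, up to 5, 2× left (reaching 3), down to 8, left to 7, up to 2, left to 1, 2× down (reaching 11), 2× right (reaching 13) — 18 moves in all.
Check: order respected (8 at step 11, 7 at step 12, 6 at step 15); 18 moves as required.

17 -> 18 -> 19 -> 20 -> 15 -> 14 -> 9 -> 10 -> 5 -> 4 -> 3 -> 8 -> 7 -> 2 -> 1 -> 6 -> 11 -> 12 -> 13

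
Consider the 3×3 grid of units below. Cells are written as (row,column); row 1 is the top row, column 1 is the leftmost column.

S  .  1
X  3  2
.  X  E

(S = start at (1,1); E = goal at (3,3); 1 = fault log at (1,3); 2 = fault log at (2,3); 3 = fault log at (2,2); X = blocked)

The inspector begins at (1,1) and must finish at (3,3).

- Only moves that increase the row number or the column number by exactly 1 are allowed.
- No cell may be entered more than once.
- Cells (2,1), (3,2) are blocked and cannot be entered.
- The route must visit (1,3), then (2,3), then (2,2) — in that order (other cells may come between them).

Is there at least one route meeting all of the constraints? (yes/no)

no

(2,2) lies to the left of (2,3), so going from (2,3) to (2,2) would need a leftward move — but moves only go right/down, so (2,3) cannot be visited before (2,2).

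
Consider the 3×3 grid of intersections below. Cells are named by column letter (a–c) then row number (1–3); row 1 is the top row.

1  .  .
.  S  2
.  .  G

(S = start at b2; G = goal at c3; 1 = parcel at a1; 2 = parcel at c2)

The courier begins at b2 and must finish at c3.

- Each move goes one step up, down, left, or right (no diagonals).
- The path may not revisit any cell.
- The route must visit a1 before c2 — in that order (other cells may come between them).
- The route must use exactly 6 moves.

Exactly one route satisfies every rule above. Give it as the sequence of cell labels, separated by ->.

b2 -> a2 -> a1 -> b1 -> c1 -> c2 -> c3

The waypoints must appear in the order a1, c2, with no cell reused.
Route from b2: left to a2, up to a1, 2× right (reaching c1), 2× down (reaching c3) — 6 moves in all.
Check: order respected (1 at step 2, 2 at step 5); 6 moves as required.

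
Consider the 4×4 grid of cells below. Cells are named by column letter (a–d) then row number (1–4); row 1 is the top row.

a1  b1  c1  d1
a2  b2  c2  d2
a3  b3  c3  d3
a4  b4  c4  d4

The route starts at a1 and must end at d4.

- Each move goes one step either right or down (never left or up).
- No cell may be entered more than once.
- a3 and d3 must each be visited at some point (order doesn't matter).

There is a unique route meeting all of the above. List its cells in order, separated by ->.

a1 -> a2 -> a3 -> b3 -> c3 -> d3 -> d4

Moves only go right or down, so the column and row indices never decrease.
Route from a1: down 2 to a3, right 3 to d3, down 1 to d4 — 6 moves in all.
Check: all required cells visited.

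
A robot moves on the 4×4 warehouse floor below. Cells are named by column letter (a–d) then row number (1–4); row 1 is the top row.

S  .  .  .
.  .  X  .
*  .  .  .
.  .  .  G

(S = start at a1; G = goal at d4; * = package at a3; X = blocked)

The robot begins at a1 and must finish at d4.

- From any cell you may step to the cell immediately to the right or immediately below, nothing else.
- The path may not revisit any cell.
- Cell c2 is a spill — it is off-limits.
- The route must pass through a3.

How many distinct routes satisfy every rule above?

4

A right/down-only route from a1 to d4 makes exactly 3 down-moves and 3 right-moves in some order.
With no other constraints that would be C(6,3) = 20 routes.
Split at a3 and multiply the segment counts (each segment already excludes blocked cells): a1→a3: 1; a3→d4: 4; product = 4.
That gives 4 routes.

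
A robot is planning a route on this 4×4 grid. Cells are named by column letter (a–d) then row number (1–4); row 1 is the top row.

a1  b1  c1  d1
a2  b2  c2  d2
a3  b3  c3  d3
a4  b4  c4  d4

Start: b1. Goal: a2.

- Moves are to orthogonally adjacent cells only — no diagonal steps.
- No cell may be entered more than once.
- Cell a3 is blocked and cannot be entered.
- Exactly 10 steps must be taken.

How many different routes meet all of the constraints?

9

Need simple routes of exactly 10 moves from b1 to a2 (Manhattan distance 2, so 4 moves are spent on a detour and 4 undoing it).
Branch systematically from the start, pruning whenever the remaining move budget drops below the Manhattan distance to a2 or differs from it in parity. Every completion starts via c1: 9 (no valid completion starts via b2 and a1).
That gives 9 routes.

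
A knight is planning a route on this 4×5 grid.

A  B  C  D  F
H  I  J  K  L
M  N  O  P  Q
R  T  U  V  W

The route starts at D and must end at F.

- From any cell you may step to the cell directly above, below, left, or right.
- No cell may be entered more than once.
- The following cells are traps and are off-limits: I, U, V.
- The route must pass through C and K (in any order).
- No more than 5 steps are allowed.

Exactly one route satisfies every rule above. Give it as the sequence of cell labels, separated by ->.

D -> C -> J -> K -> L -> F

The 5-move cap with required stops at C, K leaves no slack for detours.
Route from D: left to C, down to J, 2× right (reaching L), up to F — 5 moves in all.
Check: all required cells visited; 5 ≤ 5 moves.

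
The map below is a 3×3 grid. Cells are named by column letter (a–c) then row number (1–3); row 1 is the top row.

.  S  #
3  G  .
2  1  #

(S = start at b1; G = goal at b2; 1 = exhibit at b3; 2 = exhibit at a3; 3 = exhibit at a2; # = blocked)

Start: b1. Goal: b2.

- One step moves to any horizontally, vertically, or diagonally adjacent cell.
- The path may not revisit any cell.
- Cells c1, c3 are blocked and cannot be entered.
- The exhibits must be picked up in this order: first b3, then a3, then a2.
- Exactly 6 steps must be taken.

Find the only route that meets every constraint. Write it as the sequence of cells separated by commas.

b1, c2, b3, a3, a2, a1, b2

The waypoints must appear in the order b3, a3, a2, with no cell reused.
Route from b1: down-right to c2, down-left to b3, left to a3, 2× up (reaching a1), down-right to b2 — 6 moves in all.
Check: order respected (1 at step 2, 2 at step 3, 3 at step 4); 6 moves as required.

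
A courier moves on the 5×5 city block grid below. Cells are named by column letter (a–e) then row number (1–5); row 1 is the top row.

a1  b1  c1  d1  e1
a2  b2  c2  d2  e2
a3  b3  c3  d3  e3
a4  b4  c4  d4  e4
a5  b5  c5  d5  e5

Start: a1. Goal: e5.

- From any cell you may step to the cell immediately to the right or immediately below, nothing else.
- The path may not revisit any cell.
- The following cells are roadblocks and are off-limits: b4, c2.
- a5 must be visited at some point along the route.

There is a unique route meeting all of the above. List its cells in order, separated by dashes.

Moves only go right or down, so the column and row indices never decrease.
Route from a1: 4× down (reaching a5), 4× right (reaching e5) — 8 moves in all.
Check: all required cells visited.

a1 - a2 - a3 - a4 - a5 - b5 - c5 - d5 - e5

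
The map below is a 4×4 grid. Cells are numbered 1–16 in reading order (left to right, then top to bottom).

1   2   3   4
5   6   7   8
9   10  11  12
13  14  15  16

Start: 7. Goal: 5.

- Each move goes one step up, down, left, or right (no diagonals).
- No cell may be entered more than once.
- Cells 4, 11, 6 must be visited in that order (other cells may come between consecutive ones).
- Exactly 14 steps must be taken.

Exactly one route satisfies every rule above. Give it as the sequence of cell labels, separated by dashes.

The waypoints must appear in the order 4, 11, 6, with no cell reused.
Route from 7: up 1 to 3, right 1 to 4, down 2 to 12, left 1 to 11, down 1 to 15, left 2 to 13, up 1 to 9, right 1 to 10, up 2 to 2, left 1 to 1, down 1 to 5 — 14 moves in all.
Check: order respected (4 at step 2, 11 at step 5, 6 at step 11); 14 moves as required.

7 - 3 - 4 - 8 - 12 - 11 - 15 - 14 - 13 - 9 - 10 - 6 - 2 - 1 - 5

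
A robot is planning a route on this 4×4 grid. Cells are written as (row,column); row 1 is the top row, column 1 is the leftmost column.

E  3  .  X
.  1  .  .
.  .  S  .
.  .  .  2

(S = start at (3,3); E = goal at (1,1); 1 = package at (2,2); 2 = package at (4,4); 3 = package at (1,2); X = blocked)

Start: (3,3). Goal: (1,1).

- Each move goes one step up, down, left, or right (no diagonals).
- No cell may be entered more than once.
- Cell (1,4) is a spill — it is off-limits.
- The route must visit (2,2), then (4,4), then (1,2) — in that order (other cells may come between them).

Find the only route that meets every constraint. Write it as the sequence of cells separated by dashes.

The waypoints must appear in the order (2,2), (4,4), (1,2), with no cell reused.
Route from (3,3): left 1 to (3,2), up 1 to (2,2), left 1 to (2,1), down 2 to (4,1), right 3 to (4,4), up 2 to (2,4), left 1 to (2,3), up 1 to (1,3), left 2 to (1,1) — 14 moves in all.
Check: order respected (1 at step 2, 2 at step 8, 3 at step 13).

(3,3) - (3,2) - (2,2) - (2,1) - (3,1) - (4,1) - (4,2) - (4,3) - (4,4) - (3,4) - (2,4) - (2,3) - (1,3) - (1,2) - (1,1)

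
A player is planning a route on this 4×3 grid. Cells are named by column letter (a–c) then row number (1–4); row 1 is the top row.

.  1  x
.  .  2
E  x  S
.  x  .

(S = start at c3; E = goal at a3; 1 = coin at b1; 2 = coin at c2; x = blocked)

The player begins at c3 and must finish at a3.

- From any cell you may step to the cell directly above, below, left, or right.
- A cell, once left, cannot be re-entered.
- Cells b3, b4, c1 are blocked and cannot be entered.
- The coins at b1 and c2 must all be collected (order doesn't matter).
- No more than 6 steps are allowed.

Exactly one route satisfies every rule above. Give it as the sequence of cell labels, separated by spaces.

c3 c2 b2 b1 a1 a2 a3

The budget equals the shortest possible length, so every move has to be on a shortest route through the required cells.
Route from c3: up to c2, left to b2, up to b1, left to a1, 2× down (reaching a3) — 6 moves in all.
Check: all required cells visited; 6 ≤ 6 moves.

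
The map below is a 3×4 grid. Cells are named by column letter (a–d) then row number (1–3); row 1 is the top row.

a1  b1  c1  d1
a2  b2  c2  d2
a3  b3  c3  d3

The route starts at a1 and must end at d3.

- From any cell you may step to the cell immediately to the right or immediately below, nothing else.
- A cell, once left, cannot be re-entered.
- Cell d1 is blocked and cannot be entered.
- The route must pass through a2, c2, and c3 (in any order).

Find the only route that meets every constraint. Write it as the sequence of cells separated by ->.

Moves only go right or down, so the column and row indices never decrease.
Route from a1: down to a2, 2× right (reaching c2), down to c3, right to d3 — 5 moves in all.
Check: all required cells visited.

a1 -> a2 -> b2 -> c2 -> c3 -> d3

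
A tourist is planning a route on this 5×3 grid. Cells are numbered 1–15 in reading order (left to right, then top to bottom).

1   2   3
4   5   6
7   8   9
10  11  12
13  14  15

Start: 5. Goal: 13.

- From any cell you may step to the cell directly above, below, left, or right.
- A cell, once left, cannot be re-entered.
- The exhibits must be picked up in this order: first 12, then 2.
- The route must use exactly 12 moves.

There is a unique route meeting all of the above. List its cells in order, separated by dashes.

5 - 8 - 11 - 12 - 9 - 6 - 3 - 2 - 1 - 4 - 7 - 10 - 13

The waypoints must appear in the order 12, 2, with no cell reused.
Route from 5: 2× down (reaching 11), right to 12, 3× up (reaching 3), 2× left (reaching 1), 4× down (reaching 13) — 12 moves in all.
Check: order respected (12 at step 3, 2 at step 7); 12 moves as required.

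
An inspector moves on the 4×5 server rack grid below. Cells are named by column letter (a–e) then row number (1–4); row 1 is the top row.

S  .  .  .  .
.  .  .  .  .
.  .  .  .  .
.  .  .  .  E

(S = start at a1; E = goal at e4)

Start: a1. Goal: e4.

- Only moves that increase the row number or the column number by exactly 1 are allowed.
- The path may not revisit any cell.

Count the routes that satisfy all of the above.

35

A right/down-only route from a1 to e4 makes exactly 3 down-moves and 4 right-moves in some order.
With no other constraints that would be C(7,3) = 35 routes.
That gives 35 routes.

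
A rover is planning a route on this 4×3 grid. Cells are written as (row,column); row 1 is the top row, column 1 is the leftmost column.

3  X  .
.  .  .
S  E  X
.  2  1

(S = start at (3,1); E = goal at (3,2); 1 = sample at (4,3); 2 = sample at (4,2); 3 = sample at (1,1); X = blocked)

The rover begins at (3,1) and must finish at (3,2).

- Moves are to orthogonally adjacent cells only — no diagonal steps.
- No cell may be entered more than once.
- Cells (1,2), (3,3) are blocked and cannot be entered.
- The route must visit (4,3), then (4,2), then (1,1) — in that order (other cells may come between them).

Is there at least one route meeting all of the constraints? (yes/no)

(4,3) must be visited but has only one open neighbour ((4,2)), and it is neither the start nor the goal — the route would have to enter and leave through (4,2), re-entering it.

no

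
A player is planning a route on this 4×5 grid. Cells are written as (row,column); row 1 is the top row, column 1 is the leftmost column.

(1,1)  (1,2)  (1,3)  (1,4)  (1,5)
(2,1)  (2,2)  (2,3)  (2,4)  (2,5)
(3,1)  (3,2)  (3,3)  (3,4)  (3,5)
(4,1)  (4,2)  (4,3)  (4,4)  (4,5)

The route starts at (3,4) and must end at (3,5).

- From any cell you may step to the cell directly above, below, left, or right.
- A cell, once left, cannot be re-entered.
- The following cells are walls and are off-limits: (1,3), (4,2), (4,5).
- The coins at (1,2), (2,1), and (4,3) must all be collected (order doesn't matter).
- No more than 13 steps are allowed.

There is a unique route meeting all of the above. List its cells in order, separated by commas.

Any route must reach (1,2), (2,1), and (4,3) and still end at (3,5) within 13 moves, so the order of the required stops is forced.
Route from (3,4): down 1 to (4,4), left 1 to (4,3), up 1 to (3,3), left 2 to (3,1), up 2 to (1,1), right 1 to (1,2), down 1 to (2,2), right 3 to (2,5), down 1 to (3,5) — 13 moves in all.
Check: all required cells visited; 13 ≤ 13 moves.

(3,4), (4,4), (4,3), (3,3), (3,2), (3,1), (2,1), (1,1), (1,2), (2,2), (2,3), (2,4), (2,5), (3,5)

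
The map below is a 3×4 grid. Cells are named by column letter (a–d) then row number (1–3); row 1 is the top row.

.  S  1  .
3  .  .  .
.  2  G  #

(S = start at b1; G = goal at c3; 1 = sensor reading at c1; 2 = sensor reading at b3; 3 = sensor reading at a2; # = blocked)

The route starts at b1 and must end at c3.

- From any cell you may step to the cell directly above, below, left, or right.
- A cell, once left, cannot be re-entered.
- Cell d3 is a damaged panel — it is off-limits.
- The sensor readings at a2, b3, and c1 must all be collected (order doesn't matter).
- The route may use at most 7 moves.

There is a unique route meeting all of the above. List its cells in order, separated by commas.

b1, c1, c2, b2, a2, a3, b3, c3

Any route must reach a2, b3, and c1 and still end at c3 within 7 moves, so the order of the required stops is forced.
Route from b1: right to c1, down to c2, 2× left (reaching a2), down to a3, 2× right (reaching c3) — 7 moves in all.
Check: all required cells visited; 7 ≤ 7 moves.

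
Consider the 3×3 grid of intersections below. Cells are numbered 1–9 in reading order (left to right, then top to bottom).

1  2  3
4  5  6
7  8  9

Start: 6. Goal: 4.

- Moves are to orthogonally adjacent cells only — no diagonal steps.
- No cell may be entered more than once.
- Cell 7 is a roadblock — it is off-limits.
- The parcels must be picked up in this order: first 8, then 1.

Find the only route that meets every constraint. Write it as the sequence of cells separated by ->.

6 -> 9 -> 8 -> 5 -> 2 -> 1 -> 4

The waypoints must appear in the order 8, 1, with no cell reused.
Route from 6: down 1 to 9, left 1 to 8, up 2 to 2, left 1 to 1, down 1 to 4 — 6 moves in all.
Check: order respected (8 at step 2, 1 at step 5).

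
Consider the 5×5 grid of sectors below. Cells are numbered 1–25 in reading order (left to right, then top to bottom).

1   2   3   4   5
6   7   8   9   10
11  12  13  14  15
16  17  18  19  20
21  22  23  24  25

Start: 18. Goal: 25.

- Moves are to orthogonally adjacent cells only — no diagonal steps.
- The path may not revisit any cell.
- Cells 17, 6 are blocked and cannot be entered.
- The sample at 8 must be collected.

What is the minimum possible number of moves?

7

Any route passes through 8 somewhere between 18 and 25. Summing Manhattan distances along the two legs (18 → 8 → 25) gives a lower bound of 2 + 5 = 7 moves.
A route of 7 moves achieves this: 18 → 13 → 8 → 9 → 14 → 19 → 24 → 25.
Since 7 matches the lower bound, it is optimal.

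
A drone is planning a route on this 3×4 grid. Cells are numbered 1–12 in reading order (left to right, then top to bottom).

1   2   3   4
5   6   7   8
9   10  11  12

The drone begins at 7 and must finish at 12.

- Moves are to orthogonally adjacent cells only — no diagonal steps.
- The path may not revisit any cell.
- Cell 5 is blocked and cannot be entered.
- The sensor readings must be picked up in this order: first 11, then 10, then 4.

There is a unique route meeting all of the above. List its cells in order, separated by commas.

The waypoints must appear in the order 11, 10, 4, with no cell reused.
Route from 7: down to 11, left to 10, 2× up (reaching 2), 2× right (reaching 4), 2× down (reaching 12) — 8 moves in all.
Check: order respected (11 at step 1, 10 at step 2, 4 at step 6).

7, 11, 10, 6, 2, 3, 4, 8, 12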